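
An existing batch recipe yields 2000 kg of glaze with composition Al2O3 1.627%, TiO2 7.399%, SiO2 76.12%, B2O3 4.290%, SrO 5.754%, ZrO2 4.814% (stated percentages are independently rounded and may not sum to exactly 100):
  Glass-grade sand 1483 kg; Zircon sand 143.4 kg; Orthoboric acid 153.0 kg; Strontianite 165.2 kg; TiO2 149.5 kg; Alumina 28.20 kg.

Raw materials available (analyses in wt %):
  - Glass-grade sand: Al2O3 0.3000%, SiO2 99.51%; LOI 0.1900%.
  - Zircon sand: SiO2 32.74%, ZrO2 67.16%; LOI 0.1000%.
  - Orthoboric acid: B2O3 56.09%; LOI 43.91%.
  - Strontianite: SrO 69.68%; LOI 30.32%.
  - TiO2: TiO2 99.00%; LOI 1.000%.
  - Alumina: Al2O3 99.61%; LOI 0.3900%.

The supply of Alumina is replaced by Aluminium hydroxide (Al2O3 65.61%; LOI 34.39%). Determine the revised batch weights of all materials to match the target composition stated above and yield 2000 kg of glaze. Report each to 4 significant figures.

Every computation holds exact precision in every operation. Rounding to 4 significant digits extends to each mid-chain value as displayed; a single rounding completes every reported value. Derived quantities (the totals, net glass mass, the yield, ignition loss, six oxide percentages) are re-derived starting from the weights at 2000 kg of glass in exact precision, as quoted within the problem or answer text.
Oxide-by-oxide targets in 2000 kg glaze:
  Al2O3: 1.627% × 2000 = 32.54 kg
  TiO2: 7.399% × 2000 = 148.0 kg
  SiO2: 76.12% × 2000 = 1522 kg
  B2O3: 4.290% × 2000 = 85.80 kg
  SrO: 5.754% × 2000 = 115.1 kg
  ZrO2: 4.814% × 2000 = 96.28 kg
Balance tally, oxide-wise, applying the batch weights above, on the stated basis (summed amounts equal target values within answer rounding):
  Al2O3: 1483·0.003000 + 42.82·0.6561 = 32.54 kg (target 32.54 kg)
  TiO2: 149.5·0.9900 = 148.0 kg (target 148.0 kg)
  SiO2: 1483·0.9951 + 143.4·0.3274 = 1523 kg (target 1522 kg)
  B2O3: 153.0·0.5609 = 85.82 kg (target 85.80 kg)
  SrO: 165.2·0.6968 = 115.1 kg (target 115.1 kg)
  ZrO2: 143.4·0.6716 = 96.31 kg (target 96.28 kg)
Mass balance on the glass: batch Σ − ignition loss = 2000 kg (summing oxide targets gives 2000 kg; stated basis 2000 kg — gaps are rounding artifacts).
Adding the batch up: Σ batch = 2137 kg; ignition loss, Σ(batch × LOI) = 136.5 kg; yield, glass over the total, = 93.61%.

Revised batch per 2000 kg glaze:
  Glass-grade sand: 1483 kg
  Zircon sand: 143.4 kg
  Orthoboric acid: 153.0 kg
  Strontianite: 165.2 kg
  TiO2: 149.5 kg
  Aluminium hydroxide: 42.82 kg
Total batch = 2137 kg; LOI loss = 136.5 kg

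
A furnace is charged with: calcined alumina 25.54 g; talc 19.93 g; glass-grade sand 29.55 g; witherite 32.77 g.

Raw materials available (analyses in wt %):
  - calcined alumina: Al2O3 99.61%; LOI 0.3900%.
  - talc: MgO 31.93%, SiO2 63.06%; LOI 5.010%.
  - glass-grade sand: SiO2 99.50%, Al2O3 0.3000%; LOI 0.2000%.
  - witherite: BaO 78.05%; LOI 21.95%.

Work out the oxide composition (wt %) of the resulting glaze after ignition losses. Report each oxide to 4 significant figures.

Glass mass = 99.44 g (batch 107.8 − LOI 8.350).
Composition: BaO 25.72%, MgO 6.399%, SiO2 42.21%, Al2O3 25.67%

All internal work maintains full precision through every step. Intermediates appear with 4-significant-digit rounding at each printed step; every reported value receives exactly one rounding — derived quantities (net glass mass, the totals, the four compositions, ignition loss, the yield) are re-derived at full float precision starting from the weights for 99.44 g of glass, exactly as printed in the problem or the answer.
Per-oxide mass from batch:
  BaO: 32.77·0.7805 = 25.58 g
  MgO: 19.93·0.3193 = 6.364 g
  SiO2: 19.93·0.6306 + 29.55·0.9950 = 41.97 g
  Al2O3: 25.54·0.9961 + 29.55·0.003000 = 25.53 g
LOI: 25.54·0.003900 + 19.93·0.05010 + 29.55·0.002000 + 32.77·0.2195 = 8.350 g
Glass mass = batch − LOI = 107.8 − 8.350 = 99.44 g (= the summed oxide contributions)
each wt % is 100 × oxide ÷ glass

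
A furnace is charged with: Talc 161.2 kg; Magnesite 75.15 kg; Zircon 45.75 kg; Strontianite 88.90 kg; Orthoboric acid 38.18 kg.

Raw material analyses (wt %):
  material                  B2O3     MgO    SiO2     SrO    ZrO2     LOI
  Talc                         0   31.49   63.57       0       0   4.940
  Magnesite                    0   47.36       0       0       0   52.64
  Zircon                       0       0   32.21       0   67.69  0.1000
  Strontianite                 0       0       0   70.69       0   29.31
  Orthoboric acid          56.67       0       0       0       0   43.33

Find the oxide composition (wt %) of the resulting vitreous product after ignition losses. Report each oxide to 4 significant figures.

Glass mass = 319.0 kg (batch 409.2 − LOI 90.17).
Composition: B2O3 6.782%, MgO 27.07%, SiO2 36.74%, SrO 19.70%, ZrO2 9.708%

Every computation carries exact precision in every operation; mid-chain values are displayed, with 4-significant-digit rounding, between the steps; every reported result is rounded once only. Derived quantities (five oxide percentages, glass mass, the yield, the totals, LOI) are computed from the weighed amounts for 319.0 kg of glass in exact precision, exactly as printed in the problem or the answer.
What the batch supplies per oxide:
  B2O3: 38.18·0.5667 = 21.64 kg
  MgO: 161.2·0.3149 + 75.15·0.4736 = 86.35 kg
  SiO2: 161.2·0.6357 + 45.75·0.3221 = 117.2 kg
  SrO: 88.90·0.7069 = 62.84 kg
  ZrO2: 45.75·0.6769 = 30.97 kg
LOI: 161.2·0.04940 + 75.15·0.5264 + 45.75·0.001000 + 88.90·0.2931 + 38.18·0.4333 = 90.17 kg
Net of LOI, the glass mass = 409.2 − 90.17 = 319.0 kg (the oxide masses sum to this)
oxide / glass × 100 gives the wt %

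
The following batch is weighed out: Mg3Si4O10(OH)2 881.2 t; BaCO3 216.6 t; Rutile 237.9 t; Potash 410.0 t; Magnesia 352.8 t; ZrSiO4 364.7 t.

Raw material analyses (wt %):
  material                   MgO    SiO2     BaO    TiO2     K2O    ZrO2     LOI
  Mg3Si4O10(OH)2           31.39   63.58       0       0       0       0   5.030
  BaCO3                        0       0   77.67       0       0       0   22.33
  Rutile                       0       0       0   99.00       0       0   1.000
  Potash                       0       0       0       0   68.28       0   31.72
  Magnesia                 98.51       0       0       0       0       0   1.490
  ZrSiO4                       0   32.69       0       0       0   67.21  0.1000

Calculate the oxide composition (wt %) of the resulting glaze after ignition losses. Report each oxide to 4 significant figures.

Each numeric step runs at full precision at all times. Working values appear, with 4-significant-digit rounding, within the worked lines — a single rounding finalizes every reported number — derived quantities, including ignition loss, six oxide percentages, yield, totals, net glass mass, are carried from the weighed amounts on 2232 t of glass at exact precision, exactly as shown in problem or answer.
Per-oxide mass from batch:
  MgO: 881.2·0.3139 + 352.8·0.9851 = 624.2 t
  SiO2: 881.2·0.6358 + 364.7·0.3269 = 679.5 t
  BaO: 216.6·0.7767 = 168.2 t
  TiO2: 237.9·0.9900 = 235.5 t
  K2O: 410.0·0.6828 = 279.9 t
  ZrO2: 364.7·0.6721 = 245.1 t
LOI: 881.2·0.05030 + 216.6·0.2233 + 237.9·0.01000 + 410.0·0.3172 + 352.8·0.01490 + 364.7·0.001000 = 230.7 t
Glass = total batch minus LOI = 2463 − 230.7 = 2232 t (consistent with Σ oxide mass)
wt % = oxide mass / glass mass × 100

Glass mass = 2232 t (batch 2463 − LOI 230.7).
Composition: MgO 27.96%, SiO2 30.44%, BaO 7.536%, TiO2 10.55%, K2O 12.54%, ZrO2 10.98%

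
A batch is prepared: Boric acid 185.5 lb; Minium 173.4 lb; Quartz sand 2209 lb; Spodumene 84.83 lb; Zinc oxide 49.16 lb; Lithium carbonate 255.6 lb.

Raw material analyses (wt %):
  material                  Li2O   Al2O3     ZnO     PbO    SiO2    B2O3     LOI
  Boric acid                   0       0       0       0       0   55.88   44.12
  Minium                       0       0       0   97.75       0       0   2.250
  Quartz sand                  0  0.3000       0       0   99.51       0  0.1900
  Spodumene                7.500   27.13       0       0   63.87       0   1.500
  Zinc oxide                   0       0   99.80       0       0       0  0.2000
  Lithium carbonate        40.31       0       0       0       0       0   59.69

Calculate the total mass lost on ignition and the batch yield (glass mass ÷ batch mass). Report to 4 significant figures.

LOI loss = 243.9 lb; glass = 2714 lb; yield = 91.75%

In-progress results are printed, with 4-significant-digit rounding, at each printed step. All internal work runs at full precision end to end — every reported value includes exactly one rounding — all derived quantities are rebuilt at exact precision (six oxide percentages, the yield, the totals, net glass mass, ignition loss) using the weight values for 2714 lb of glass precisely as stated by the problem or answer text.
Each material's LOI contribution:
  Boric acid: 185.5 × 0.4412 = 81.84 lb
  Minium: 173.4 × 0.02250 = 3.901 lb
  Quartz sand: 2209 × 0.001900 = 4.197 lb
  Spodumene: 84.83 × 0.01500 = 1.272 lb
  Zinc oxide: 49.16 × 0.002000 = 0.09832 lb
  Lithium carbonate: 255.6 × 0.5969 = 152.6 lb
Total LOI = 243.9 lb
Glass = batch − LOI = 2957 − 243.9 = 2714 lb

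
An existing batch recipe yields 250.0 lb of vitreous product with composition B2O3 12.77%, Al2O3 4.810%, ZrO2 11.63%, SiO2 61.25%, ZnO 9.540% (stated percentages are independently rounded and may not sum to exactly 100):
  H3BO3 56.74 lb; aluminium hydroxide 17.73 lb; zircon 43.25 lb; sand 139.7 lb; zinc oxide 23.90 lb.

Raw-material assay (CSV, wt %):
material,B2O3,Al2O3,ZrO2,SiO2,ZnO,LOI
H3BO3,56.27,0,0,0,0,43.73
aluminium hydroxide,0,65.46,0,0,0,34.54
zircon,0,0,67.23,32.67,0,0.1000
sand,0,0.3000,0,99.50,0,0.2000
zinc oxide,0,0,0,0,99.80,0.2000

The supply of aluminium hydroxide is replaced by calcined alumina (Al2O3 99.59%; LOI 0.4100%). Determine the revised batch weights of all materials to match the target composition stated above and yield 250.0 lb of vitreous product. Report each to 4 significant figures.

The intermediate values are displayed with 4-significant-figure rounding in the printout. Each numeric step carries full float precision throughout — a single rounding yields each reported value. Derived quantities are re-derived using the weight values for 250.0 lb of glass at full precision (yield, ignition loss, net glass mass, totals, the five compositions), as they appear in the problem or the answer.
The oxide mass targets at 250.0 lb vitreous product:
  B2O3: 12.77% × 250.0 = 31.92 lb
  Al2O3: 4.810% × 250.0 = 12.02 lb
  ZrO2: 11.63% × 250.0 = 29.08 lb
  SiO2: 61.25% × 250.0 = 153.1 lb
  ZnO: 9.540% × 250.0 = 23.85 lb
Mass-balance tally per oxide given the weights on record, per the basis as stated (summed amounts equal target values inside rounding margins):
  B2O3: 56.74·0.5627 = 31.93 lb (target 31.92 lb)
  Al2O3: 11.65·0.9959 + 139.7·0.003000 = 12.02 lb (target 12.02 lb)
  ZrO2: 43.25·0.6723 = 29.08 lb (target 29.08 lb)
  SiO2: 43.25·0.3267 + 139.7·0.9950 = 153.1 lb (target 153.1 lb)
  ZnO: 23.90·0.9980 = 23.85 lb (target 23.85 lb)
Glass-mass sanity pass: total charge less LOI = 250.0 lb (the targets, summed, come to 250.0 lb; the stated basis being 250.0 lb — a pure rounding effect).
Total batch = Σ batch = 275.2 lb; LOI removed, Σ of batch·LOI: 25.23 lb; yield: glass divided by total = 90.83%.

Revised batch per 250.0 lb vitreous product:
  H3BO3: 56.74 lb
  calcined alumina: 11.65 lb
  zircon: 43.25 lb
  sand: 139.7 lb
  zinc oxide: 23.90 lb
Total batch = 275.2 lb; LOI loss = 25.23 lb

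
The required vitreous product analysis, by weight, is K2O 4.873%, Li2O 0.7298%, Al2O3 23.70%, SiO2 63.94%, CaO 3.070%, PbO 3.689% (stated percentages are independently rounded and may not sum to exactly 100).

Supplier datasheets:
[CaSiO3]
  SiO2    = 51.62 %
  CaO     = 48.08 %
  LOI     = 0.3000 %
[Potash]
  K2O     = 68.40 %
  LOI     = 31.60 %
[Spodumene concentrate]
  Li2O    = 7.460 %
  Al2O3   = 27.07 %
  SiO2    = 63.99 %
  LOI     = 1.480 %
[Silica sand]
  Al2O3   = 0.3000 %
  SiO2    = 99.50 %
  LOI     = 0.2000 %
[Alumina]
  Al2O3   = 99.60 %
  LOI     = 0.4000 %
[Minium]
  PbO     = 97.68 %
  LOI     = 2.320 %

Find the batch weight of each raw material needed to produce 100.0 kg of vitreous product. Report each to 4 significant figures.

Intermediates are printed rounded to four significant digits in the printout — each numeric step keeps full precision in every operation; every reported number carries a single rounding. Derived quantities, which include ignition loss, the yield, six oxide percentages, totals, net glass mass, are re-derived in full float precision, as given in the question or the answer, starting from the weights on 100.0 kg of glass.
Target masses of each oxide per 100.0 kg vitreous product:
  K2O: 4.873% × 100.0 = 4.873 kg
  Li2O: 0.7298% × 100.0 = 0.7298 kg
  Al2O3: 23.70% × 100.0 = 23.70 kg
  SiO2: 63.94% × 100.0 = 63.94 kg
  CaO: 3.070% × 100.0 = 3.070 kg
  PbO: 3.689% × 100.0 = 3.689 kg
Oxide-by-oxide audit working from each reported weight, per the basis as stated (every target is met by its sum given rounding of the digits):
  K2O: 7.124·0.6840 = 4.873 kg (target 4.873 kg)
  Li2O: 9.783·0.07460 = 0.7298 kg (target 0.7298 kg)
  Al2O3: 9.783·0.2707 + 54.66·0.003000 + 20.97·0.9960 = 23.70 kg (target 23.70 kg)
  SiO2: 6.385·0.5162 + 9.783·0.6399 + 54.66·0.9950 = 63.94 kg (target 63.94 kg)
  CaO: 6.385·0.4808 = 3.070 kg (target 3.070 kg)
  PbO: 3.777·0.9768 = 3.689 kg (target 3.689 kg)
Glass mass check: Σ batch − LOI loss = 100.0 kg (oxide target masses add up to 100.0 kg; against the stated basis, 100.0 kg — differing by rounding only).
Whole-batch sum: Σ batch = 102.7 kg; LOI removed, Σ of batch·LOI: 2.696 kg; as yield: glass ÷ batch → 97.37%.

Batch per 100.0 kg vitreous product:
  CaSiO3: 6.385 kg
  Potash: 7.124 kg
  Spodumene concentrate: 9.783 kg
  Silica sand: 54.66 kg
  Alumina: 20.97 kg
  Minium: 3.777 kg
Total batch = 102.7 kg; LOI loss = 2.696 kg; yield = 97.37%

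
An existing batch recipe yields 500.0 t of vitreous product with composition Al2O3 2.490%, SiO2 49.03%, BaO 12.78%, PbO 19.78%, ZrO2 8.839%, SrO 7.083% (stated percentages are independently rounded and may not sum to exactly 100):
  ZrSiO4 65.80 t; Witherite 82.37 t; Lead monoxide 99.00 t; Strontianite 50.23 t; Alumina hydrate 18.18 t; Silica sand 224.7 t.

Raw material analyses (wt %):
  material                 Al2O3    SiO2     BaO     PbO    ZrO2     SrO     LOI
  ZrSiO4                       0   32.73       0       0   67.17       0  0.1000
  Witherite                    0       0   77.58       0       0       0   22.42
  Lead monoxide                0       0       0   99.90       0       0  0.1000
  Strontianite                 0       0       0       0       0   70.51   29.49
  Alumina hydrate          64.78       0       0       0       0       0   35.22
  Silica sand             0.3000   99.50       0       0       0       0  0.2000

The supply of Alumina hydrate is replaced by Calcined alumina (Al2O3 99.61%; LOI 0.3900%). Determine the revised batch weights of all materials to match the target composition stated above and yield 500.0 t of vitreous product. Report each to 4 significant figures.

All arithmetic holds exact precision throughout; the intermediate values are shown with 4-significant-figure rounding across the worked steps. Exactly one rounding is applied to every reported result. All derived quantities (glass mass, totals, yield, ignition loss, the six compositions) are recomputed at exact precision from the batch weights at 500.0 t of glass exactly as shown in the problem or the answer.
Target masses of each oxide per 500.0 t vitreous product:
  Al2O3: 2.490% × 500.0 = 12.45 t
  SiO2: 49.03% × 500.0 = 245.2 t
  BaO: 12.78% × 500.0 = 63.90 t
  PbO: 19.78% × 500.0 = 98.90 t
  ZrO2: 8.839% × 500.0 = 44.20 t
  SrO: 7.083% × 500.0 = 35.42 t
Sums-versus-targets review on the weights just shown, for the quoted basis mass (sum by sum, the targets are met given rounding of the digits):
  Al2O3: 11.82·0.9961 + 224.7·0.003000 = 12.45 t (target 12.45 t)
  SiO2: 65.80·0.3273 + 224.7·0.9950 = 245.1 t (target 245.2 t)
  BaO: 82.37·0.7758 = 63.90 t (target 63.90 t)
  PbO: 99.00·0.9990 = 98.90 t (target 98.90 t)
  ZrO2: 65.80·0.6717 = 44.20 t (target 44.20 t)
  SrO: 50.23·0.7051 = 35.42 t (target 35.42 t)
Glass-mass bookkeeping: the batch minus its LOI: 500.0 t (the targets, summed, come to 500.0 t; with the basis standing at 500.0 t — a pure rounding effect).
Batch grand total — Σ batch = 533.9 t; the LOI term Σ batch·LOI equals 33.94 t; glass ÷ batch gives a yield of 93.64%.

Revised batch per 500.0 t vitreous product:
  ZrSiO4: 65.80 t
  Witherite: 82.37 t
  Lead monoxide: 99.00 t
  Strontianite: 50.23 t
  Calcined alumina: 11.82 t
  Silica sand: 224.7 t
Total batch = 533.9 t; LOI loss = 33.94 t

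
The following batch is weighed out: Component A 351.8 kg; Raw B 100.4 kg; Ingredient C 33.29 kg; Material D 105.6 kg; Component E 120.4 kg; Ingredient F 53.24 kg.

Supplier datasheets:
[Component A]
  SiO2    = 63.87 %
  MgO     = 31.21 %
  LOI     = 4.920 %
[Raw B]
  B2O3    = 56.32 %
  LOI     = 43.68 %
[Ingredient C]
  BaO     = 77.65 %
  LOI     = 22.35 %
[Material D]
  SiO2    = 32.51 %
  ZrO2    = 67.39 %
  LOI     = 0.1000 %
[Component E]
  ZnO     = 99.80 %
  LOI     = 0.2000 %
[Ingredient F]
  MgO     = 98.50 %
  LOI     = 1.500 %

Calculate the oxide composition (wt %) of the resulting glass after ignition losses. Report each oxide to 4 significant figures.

The working math maintains full float precision at each step. In-progress results are printed, rounded to four significant digits, between the steps; exactly one rounding lands on each reported result; the derived quantities (totals, net glass mass, yield, the six compositions, ignition loss) are carried starting from the weights per 695.0 kg of glass at exact precision as they appear in either problem or answer.
Oxide-by-oxide delivered mass:
  SiO2: 351.8·0.6387 + 105.6·0.3251 = 259.0 kg
  ZnO: 120.4·0.9980 = 120.2 kg
  B2O3: 100.4·0.5632 = 56.55 kg
  ZrO2: 105.6·0.6739 = 71.16 kg
  BaO: 33.29·0.7765 = 25.85 kg
  MgO: 351.8·0.3121 + 53.24·0.9850 = 162.2 kg
LOI: 351.8·0.04920 + 100.4·0.4368 + 33.29·0.2235 + 105.6·0.001000 + 120.4·0.002000 + 53.24·0.01500 = 69.75 kg
batch − LOI leaves glass = 764.7 − 69.75 = 695.0 kg (matching Σ of the oxides)
each wt % is 100 × oxide ÷ glass

Glass mass = 695.0 kg (batch 764.7 − LOI 69.75).
Composition: SiO2 37.27%, ZnO 17.29%, B2O3 8.136%, ZrO2 10.24%, BaO 3.719%, MgO 23.34%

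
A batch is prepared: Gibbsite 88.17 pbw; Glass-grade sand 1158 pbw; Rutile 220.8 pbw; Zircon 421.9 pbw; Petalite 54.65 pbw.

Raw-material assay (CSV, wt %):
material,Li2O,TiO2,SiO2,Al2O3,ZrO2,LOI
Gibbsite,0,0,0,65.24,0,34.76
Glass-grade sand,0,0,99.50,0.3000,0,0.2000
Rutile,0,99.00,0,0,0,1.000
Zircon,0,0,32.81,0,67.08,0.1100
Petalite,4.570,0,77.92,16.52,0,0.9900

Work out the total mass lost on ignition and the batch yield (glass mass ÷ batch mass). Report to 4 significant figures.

LOI loss = 36.18 pbw; glass = 1907 pbw; yield = 98.14%

Each numeric step keeps full float precision through every step — working values are displayed (rounded to four significant digits) at each printed step — every reported figure receives exactly one rounding; all derived quantities (glass mass, LOI, the yield, five oxide percentages, totals) are re-derived in full float precision starting from the weights at 1907 pbw of glass precisely as stated by the problem or the answer.
Per-material ignition loss:
  Gibbsite: 88.17 × 0.3476 = 30.65 pbw
  Glass-grade sand: 1158 × 0.002000 = 2.316 pbw
  Rutile: 220.8 × 0.01000 = 2.208 pbw
  Zircon: 421.9 × 0.001100 = 0.4641 pbw
  Petalite: 54.65 × 0.009900 = 0.5410 pbw
Total LOI = 36.18 pbw
Glass = batch − LOI = 1944 − 36.18 = 1907 pbw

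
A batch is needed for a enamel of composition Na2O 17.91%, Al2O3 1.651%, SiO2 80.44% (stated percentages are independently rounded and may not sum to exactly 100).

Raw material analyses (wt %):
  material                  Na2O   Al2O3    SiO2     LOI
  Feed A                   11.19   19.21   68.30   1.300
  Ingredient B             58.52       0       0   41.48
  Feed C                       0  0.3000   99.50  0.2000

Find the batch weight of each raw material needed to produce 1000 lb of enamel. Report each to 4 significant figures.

Each numeric step keeps exact precision at all times; mid-chain values are printed (rounded to 4 significant figures) within the worked lines; a single rounding yields every reported value; derived quantities (ignition loss, the yield, glass mass, three oxide percentages, the totals) are rebuilt in full precision starting from the weights at 1000 lb of glass, as set out in question or answer.
Target masses of each oxide per 1000 lb enamel:
  Na2O: 17.91% × 1000 = 179.1 lb
  Al2O3: 1.651% × 1000 = 16.51 lb
  SiO2: 80.44% × 1000 = 804.4 lb
A balance pass over the oxides, with the batch weights as given, on the stated basis (oxide sums agree with the targets inside rounding margins):
  Na2O: 74.11·0.1119 + 291.9·0.5852 = 179.1 lb (target 179.1 lb)
  Al2O3: 74.11·0.1921 + 757.6·0.003000 = 16.51 lb (target 16.51 lb)
  SiO2: 74.11·0.6830 + 757.6·0.9950 = 804.4 lb (target 804.4 lb)
The glass-mass cross-check: batch Σ − ignition loss = 1000 lb (per-oxide target masses sum to 1000 lb; stated basis 1000 lb — deltas are rounding alone).
Batch grand total — Σ batch = 1124 lb; the LOI term Σ batch·LOI equals 123.6 lb; yield = glass ÷ total batch = 89.00%.

Batch per 1000 lb enamel:
  Feed A: 74.11 lb
  Ingredient B: 291.9 lb
  Feed C: 757.6 lb
Total batch = 1124 lb; LOI loss = 123.6 lb; yield = 89.00%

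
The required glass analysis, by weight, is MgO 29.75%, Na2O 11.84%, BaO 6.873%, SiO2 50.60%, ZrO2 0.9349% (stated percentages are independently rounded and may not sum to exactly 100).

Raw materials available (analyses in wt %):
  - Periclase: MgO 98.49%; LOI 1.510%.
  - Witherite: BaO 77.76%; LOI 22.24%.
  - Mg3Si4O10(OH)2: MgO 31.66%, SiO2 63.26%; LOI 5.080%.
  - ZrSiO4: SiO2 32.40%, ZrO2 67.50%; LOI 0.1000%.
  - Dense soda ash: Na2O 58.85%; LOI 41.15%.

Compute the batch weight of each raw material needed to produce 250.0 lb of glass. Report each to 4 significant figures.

In-progress results are printed rounded to 4 significant figures on the page. All internal work holds full precision in all steps; every reported value undergoes a single rounding. Derived quantities, which include five oxide percentages, LOI, totals, glass mass, the yield, are carried in full float precision, exactly as printed in the question or the answer, using the weight values at 250.0 lb of glass.
Target masses of each oxide per 250.0 lb glass:
  MgO: 29.75% × 250.0 = 74.38 lb
  Na2O: 11.84% × 250.0 = 29.60 lb
  BaO: 6.873% × 250.0 = 17.18 lb
  SiO2: 50.60% × 250.0 = 126.5 lb
  ZrO2: 0.9349% × 250.0 = 2.337 lb
Sums-versus-targets review from the weights as reported, under the basis named above (sum by sum, the targets are met once rounding is allowed for):
  MgO: 11.80·0.9849 + 198.2·0.3166 = 74.37 lb (target 74.38 lb)
  Na2O: 50.30·0.5885 = 29.60 lb (target 29.60 lb)
  BaO: 22.10·0.7776 = 17.18 lb (target 17.18 lb)
  SiO2: 198.2·0.6326 + 3.463·0.3240 = 126.5 lb (target 126.5 lb)
  ZrO2: 3.463·0.6750 = 2.338 lb (target 2.337 lb)
Auditing the glass mass value: total charge less LOI = 250.0 lb (per-oxide target masses sum to 250.0 lb; basis as stated: 250.0 lb — deltas are rounding alone).
Total batch = Σ batch = 285.9 lb; Σ batch·LOI gives LOI loss = 35.86 lb; the yield ratio, glass ÷ batch: 87.45%.

Batch per 250.0 lb glass:
  Periclase: 11.80 lb
  Witherite: 22.10 lb
  Mg3Si4O10(OH)2: 198.2 lb
  ZrSiO4: 3.463 lb
  Dense soda ash: 50.30 lb
Total batch = 285.9 lb; LOI loss = 35.86 lb; yield = 87.45%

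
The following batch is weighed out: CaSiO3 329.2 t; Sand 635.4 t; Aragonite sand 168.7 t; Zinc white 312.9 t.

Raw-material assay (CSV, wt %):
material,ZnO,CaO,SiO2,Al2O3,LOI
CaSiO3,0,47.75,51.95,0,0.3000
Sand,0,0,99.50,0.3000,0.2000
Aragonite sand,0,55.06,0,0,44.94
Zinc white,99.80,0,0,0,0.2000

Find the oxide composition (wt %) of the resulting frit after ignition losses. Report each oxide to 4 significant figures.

The whole derivation runs at exact precision throughout — the intermediate values are shown rounded to four significant digits; every reported value includes exactly one rounding — derived quantities are recomputed using the weight values at 1368 t of glass at full float precision (yield, glass mass, totals, ignition loss, the four compositions) exactly as printed in the problem or answer text.
Per-oxide mass from batch:
  ZnO: 312.9·0.9980 = 312.3 t
  CaO: 329.2·0.4775 + 168.7·0.5506 = 250.1 t
  SiO2: 329.2·0.5195 + 635.4·0.9950 = 803.2 t
  Al2O3: 635.4·0.003000 = 1.906 t
LOI: 329.2·0.003000 + 635.4·0.002000 + 168.7·0.4494 + 312.9·0.002000 = 78.70 t
The glass mass, total less LOI, = 1446 − 78.70 = 1368 t (= Σ oxide masses)
wt % = oxide mass / glass mass × 100

Glass mass = 1368 t (batch 1446 − LOI 78.70).
Composition: ZnO 22.84%, CaO 18.29%, SiO2 58.74%, Al2O3 0.1394%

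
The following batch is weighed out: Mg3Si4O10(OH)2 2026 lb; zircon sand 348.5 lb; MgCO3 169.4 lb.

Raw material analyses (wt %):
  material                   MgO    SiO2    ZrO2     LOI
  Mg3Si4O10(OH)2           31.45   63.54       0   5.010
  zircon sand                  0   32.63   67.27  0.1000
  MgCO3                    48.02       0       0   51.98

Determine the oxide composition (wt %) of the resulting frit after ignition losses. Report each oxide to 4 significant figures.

Glass mass = 2354 lb (batch 2544 − LOI 189.9).
Composition: MgO 30.52%, SiO2 59.52%, ZrO2 9.959%

Every computation runs at full float precision at all times. Working values are displayed rounded to 4 significant figures as written. Every reported number is rounded a single time. All derived quantities, which include net glass mass, totals, the three compositions, yield, LOI, are re-derived in full float precision, exactly as printed in either problem or answer, using the weight values for 2354 lb of glass.
Oxide-by-oxide delivered mass:
  MgO: 2026·0.3145 + 169.4·0.4802 = 718.5 lb
  SiO2: 2026·0.6354 + 348.5·0.3263 = 1401 lb
  ZrO2: 348.5·0.6727 = 234.4 lb
LOI: 2026·0.05010 + 348.5·0.001000 + 169.4·0.5198 = 189.9 lb
Net of LOI, the glass mass = 2544 − 189.9 = 2354 lb (= Σ oxide masses)
wt % = oxide mass / glass mass × 100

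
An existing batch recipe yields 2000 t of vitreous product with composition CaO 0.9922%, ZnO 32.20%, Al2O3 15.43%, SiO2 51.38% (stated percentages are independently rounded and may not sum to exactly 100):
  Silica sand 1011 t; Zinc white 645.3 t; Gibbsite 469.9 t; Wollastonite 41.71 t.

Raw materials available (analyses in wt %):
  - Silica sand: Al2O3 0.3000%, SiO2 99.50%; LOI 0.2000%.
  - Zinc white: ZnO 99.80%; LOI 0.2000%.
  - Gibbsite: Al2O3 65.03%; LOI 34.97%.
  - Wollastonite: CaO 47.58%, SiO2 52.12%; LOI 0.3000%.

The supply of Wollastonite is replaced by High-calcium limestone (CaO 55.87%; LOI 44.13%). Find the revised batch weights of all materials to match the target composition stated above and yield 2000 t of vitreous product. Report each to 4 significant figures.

Revised batch per 2000 t vitreous product:
  Silica sand: 1033 t
  Zinc white: 645.3 t
  Gibbsite: 469.8 t
  High-calcium limestone: 35.52 t
Total batch = 2184 t; LOI loss = 183.3 t

All arithmetic carries exact precision at all times; in-progress results are shown, with 4-significant-digit rounding, in the working. A single rounding completes every reported result. Derived quantities are rebuilt using the weight values for 2000 t of glass in full float precision (net glass mass, the yield, four oxide percentages, totals, LOI) as written in the problem or the answer.
Oxide-by-oxide targets in 2000 t vitreous product:
  CaO: 0.9922% × 2000 = 19.84 t
  ZnO: 32.20% × 2000 = 644.0 t
  Al2O3: 15.43% × 2000 = 308.6 t
  SiO2: 51.38% × 2000 = 1028 t
Per-oxide balance check from the weights as reported, per the basis as stated (sum by sum, the targets are met inside rounding margins):
  CaO: 35.52·0.5587 = 19.85 t (target 19.84 t)
  ZnO: 645.3·0.9980 = 644.0 t (target 644.0 t)
  Al2O3: 1033·0.003000 + 469.8·0.6503 = 308.6 t (target 308.6 t)
  SiO2: 1033·0.9950 = 1028 t (target 1028 t)
Consistency of the glass mass: total charge less LOI = 2000 t (per-oxide target masses sum to 2000 t; basis as stated: 2000 t — differing by rounding only).
Batch total: Σ batch = 2184 t; LOI removed, Σ of batch·LOI: 183.3 t; yield, glass over the total, = 91.60%.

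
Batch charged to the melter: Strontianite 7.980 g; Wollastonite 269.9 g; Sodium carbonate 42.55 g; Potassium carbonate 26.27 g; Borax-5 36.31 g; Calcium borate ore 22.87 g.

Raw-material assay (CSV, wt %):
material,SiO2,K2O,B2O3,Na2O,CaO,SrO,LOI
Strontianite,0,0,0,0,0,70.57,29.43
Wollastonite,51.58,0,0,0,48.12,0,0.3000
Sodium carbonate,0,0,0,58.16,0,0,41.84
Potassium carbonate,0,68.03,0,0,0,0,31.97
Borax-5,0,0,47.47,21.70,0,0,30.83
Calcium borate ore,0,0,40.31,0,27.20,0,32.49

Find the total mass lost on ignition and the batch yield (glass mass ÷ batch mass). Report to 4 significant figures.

The working math maintains full float precision through the solve — working values appear with 4-significant-digit rounding when written out; exactly one rounding lands on every reported result; derived quantities are recomputed in full precision (the totals, the yield, glass mass, the six compositions, LOI) from the batch weights at 357.9 g of glass, as they appear in the question or the answer.
Per-material ignition loss:
  Strontianite: 7.980 × 0.2943 = 2.349 g
  Wollastonite: 269.9 × 0.003000 = 0.8097 g
  Sodium carbonate: 42.55 × 0.4184 = 17.80 g
  Potassium carbonate: 26.27 × 0.3197 = 8.399 g
  Borax-5: 36.31 × 0.3083 = 11.19 g
  Calcium borate ore: 22.87 × 0.3249 = 7.430 g
Total LOI = 47.98 g
Glass = batch − LOI = 405.9 − 47.98 = 357.9 g

LOI loss = 47.98 g; glass = 357.9 g; yield = 88.18%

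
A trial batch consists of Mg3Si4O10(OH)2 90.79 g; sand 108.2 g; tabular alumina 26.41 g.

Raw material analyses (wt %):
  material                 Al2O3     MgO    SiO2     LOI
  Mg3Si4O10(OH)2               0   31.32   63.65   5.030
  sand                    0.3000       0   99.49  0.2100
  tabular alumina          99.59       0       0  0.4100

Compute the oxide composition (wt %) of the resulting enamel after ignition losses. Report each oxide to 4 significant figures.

Glass mass = 220.5 g (batch 225.4 − LOI 4.902).
Composition: Al2O3 12.08%, MgO 12.90%, SiO2 75.03%

Working values are printed, rounded to four significant figures, as written. All internal work keeps full precision from first step to last — each reported result takes just one rounding — all derived quantities, including totals, LOI, yield, net glass mass, the three compositions, are computed starting from the weights at 220.5 g of glass at full precision, precisely as stated by either problem or answer.
Delivered oxide masses:
  Al2O3: 108.2·0.003000 + 26.41·0.9959 = 26.63 g
  MgO: 90.79·0.3132 = 28.44 g
  SiO2: 90.79·0.6365 + 108.2·0.9949 = 165.4 g
LOI: 90.79·0.05030 + 108.2·0.002100 + 26.41·0.004100 = 4.902 g
Net of LOI, the glass mass = 225.4 − 4.902 = 220.5 g (consistent with Σ oxide mass)
wt %: oxide over glass, times 100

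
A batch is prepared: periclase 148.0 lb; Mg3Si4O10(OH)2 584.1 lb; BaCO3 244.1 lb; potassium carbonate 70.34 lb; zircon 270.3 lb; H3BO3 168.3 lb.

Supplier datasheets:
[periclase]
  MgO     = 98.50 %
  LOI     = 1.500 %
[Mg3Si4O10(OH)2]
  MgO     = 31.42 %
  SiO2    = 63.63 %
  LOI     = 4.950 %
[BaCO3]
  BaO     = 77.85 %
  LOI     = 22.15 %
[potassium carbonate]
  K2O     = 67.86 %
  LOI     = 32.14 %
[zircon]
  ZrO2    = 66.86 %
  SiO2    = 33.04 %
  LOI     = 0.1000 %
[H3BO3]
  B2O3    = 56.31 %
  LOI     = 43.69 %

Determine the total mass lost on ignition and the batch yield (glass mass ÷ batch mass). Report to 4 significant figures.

The working math carries full precision through every step; intermediates appear with 4-significant-figure rounding in the working; every reported value is rounded once only — all derived quantities, which include LOI, the six compositions, the yield, the totals, net glass mass, are computed in exact precision, exactly as printed in the question or the answer, starting from the weights on 1304 lb of glass.
Material-by-material LOI:
  periclase: 148.0 × 0.01500 = 2.220 lb
  Mg3Si4O10(OH)2: 584.1 × 0.04950 = 28.91 lb
  BaCO3: 244.1 × 0.2215 = 54.07 lb
  potassium carbonate: 70.34 × 0.3214 = 22.61 lb
  zircon: 270.3 × 0.001000 = 0.2703 lb
  H3BO3: 168.3 × 0.4369 = 73.53 lb
Total LOI = 181.6 lb
Glass = batch − LOI = 1485 − 181.6 = 1304 lb

LOI loss = 181.6 lb; glass = 1304 lb; yield = 87.77%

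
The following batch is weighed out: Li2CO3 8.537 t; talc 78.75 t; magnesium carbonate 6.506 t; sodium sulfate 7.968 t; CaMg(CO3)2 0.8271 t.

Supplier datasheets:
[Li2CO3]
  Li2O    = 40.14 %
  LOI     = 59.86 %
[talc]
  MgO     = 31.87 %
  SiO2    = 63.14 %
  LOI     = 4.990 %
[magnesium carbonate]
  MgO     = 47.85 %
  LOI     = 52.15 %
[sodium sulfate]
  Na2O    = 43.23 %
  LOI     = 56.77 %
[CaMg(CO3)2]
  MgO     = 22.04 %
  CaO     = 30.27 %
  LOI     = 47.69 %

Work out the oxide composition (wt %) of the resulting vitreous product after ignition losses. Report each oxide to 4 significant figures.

In-progress results are displayed, rounded to 4 significant digits, alongside each step. All arithmetic maintains exact precision in every operation. Each reported figure undergoes a single rounding — derived quantities (net glass mass, the yield, the five compositions, totals, ignition loss) are computed at full precision from the weighed amounts at 85.24 t of glass, precisely as stated by the problem or the answer.
Per-oxide mass from batch:
  MgO: 78.75·0.3187 + 6.506·0.4785 + 0.8271·0.2204 = 28.39 t
  SiO2: 78.75·0.6314 = 49.72 t
  CaO: 0.8271·0.3027 = 0.2504 t
  Li2O: 8.537·0.4014 = 3.427 t
  Na2O: 7.968·0.4323 = 3.445 t
LOI: 8.537·0.5986 + 78.75·0.04990 + 6.506·0.5215 + 7.968·0.5677 + 0.8271·0.4769 = 17.35 t
Resulting glass, batch − LOI: 102.6 − 17.35 = 85.24 t (the oxide masses sum to this)
wt % = oxide mass / glass mass × 100

Glass mass = 85.24 t (batch 102.6 − LOI 17.35).
Composition: MgO 33.31%, SiO2 58.33%, CaO 0.2937%, Li2O 4.020%, Na2O 4.041%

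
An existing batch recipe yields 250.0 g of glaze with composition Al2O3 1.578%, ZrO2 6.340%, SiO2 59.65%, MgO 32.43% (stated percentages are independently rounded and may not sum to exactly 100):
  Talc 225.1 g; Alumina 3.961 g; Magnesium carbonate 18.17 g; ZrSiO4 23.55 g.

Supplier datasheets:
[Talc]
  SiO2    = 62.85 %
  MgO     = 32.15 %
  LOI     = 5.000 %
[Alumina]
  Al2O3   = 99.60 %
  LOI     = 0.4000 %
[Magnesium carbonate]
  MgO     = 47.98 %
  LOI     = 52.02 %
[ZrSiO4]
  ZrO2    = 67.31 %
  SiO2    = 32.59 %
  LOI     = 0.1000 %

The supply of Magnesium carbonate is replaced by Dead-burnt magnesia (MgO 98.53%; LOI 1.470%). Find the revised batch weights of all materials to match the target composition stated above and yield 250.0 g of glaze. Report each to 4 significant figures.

The whole derivation runs at full precision throughout. Values along the way are shown rounded off to 4 significant digits at each printed step; every reported value is rounded exactly once. The derived quantities are recomputed from the batch weights per 250.0 g of glass at exact precision (totals, LOI, net glass mass, yield, four oxide percentages), as given in problem or answer.
Target oxide masses per 250.0 g glaze:
  Al2O3: 1.578% × 250.0 = 3.945 g
  ZrO2: 6.340% × 250.0 = 15.85 g
  SiO2: 59.65% × 250.0 = 149.1 g
  MgO: 32.43% × 250.0 = 81.08 g
Checking each oxide sum from the weights as reported, at the basis given (sum by sum, the targets are met exact up to rounding of places):
  Al2O3: 3.961·0.9960 = 3.945 g (target 3.945 g)
  ZrO2: 23.55·0.6731 = 15.85 g (target 15.85 g)
  SiO2: 225.1·0.6285 + 23.55·0.3259 = 149.2 g (target 149.1 g)
  MgO: 225.1·0.3215 + 8.848·0.9853 = 81.09 g (target 81.08 g)
Consistency of the glass mass: Σ batch − LOI loss = 250.0 g (summing oxide targets gives 250.0 g; against the stated basis, 250.0 g — gaps are rounding artifacts).
Summing the batch: Σ batch = 261.5 g; LOI removed, Σ of batch·LOI: 11.42 g; yield, glass over the total, = 95.63%.

Revised batch per 250.0 g glaze:
  Talc: 225.1 g
  Alumina: 3.961 g
  Dead-burnt magnesia: 8.848 g
  ZrSiO4: 23.55 g
Total batch = 261.5 g; LOI loss = 11.42 g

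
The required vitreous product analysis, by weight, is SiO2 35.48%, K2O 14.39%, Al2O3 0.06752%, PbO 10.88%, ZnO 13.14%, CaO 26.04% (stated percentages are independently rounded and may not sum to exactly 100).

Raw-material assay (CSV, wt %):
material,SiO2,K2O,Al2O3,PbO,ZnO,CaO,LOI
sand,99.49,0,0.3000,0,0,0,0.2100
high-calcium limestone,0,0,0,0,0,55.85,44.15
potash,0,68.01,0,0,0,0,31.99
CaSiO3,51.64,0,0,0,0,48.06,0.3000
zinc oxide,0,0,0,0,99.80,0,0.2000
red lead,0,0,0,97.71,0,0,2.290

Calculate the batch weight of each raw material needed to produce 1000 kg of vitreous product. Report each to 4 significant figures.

The intermediate values are printed (rounded to four significant digits) alongside each step. Every computation keeps full float precision all the way through; each reported figure sees exactly one rounding; all derived quantities, which include net glass mass, ignition loss, the yield, totals, the six compositions, are recomputed at full float precision, exactly as shown in the problem or the answer, starting from the weights on 1000 kg of glass.
Oxide mass targets, per 1000 kg vitreous product:
  SiO2: 35.48% × 1000 = 354.8 kg
  K2O: 14.39% × 1000 = 143.9 kg
  Al2O3: 0.06752% × 1000 = 0.6752 kg
  PbO: 10.88% × 1000 = 108.8 kg
  ZnO: 13.14% × 1000 = 131.4 kg
  CaO: 26.04% × 1000 = 260.4 kg
Per-oxide balance check working from each reported weight, on the stated basis (delivered sums recover each target inside rounding margins):
  SiO2: 225.1·0.9949 + 253.4·0.5164 = 354.8 kg (target 354.8 kg)
  K2O: 211.6·0.6801 = 143.9 kg (target 143.9 kg)
  Al2O3: 225.1·0.003000 = 0.6753 kg (target 0.6752 kg)
  PbO: 111.3·0.9771 = 108.8 kg (target 108.8 kg)
  ZnO: 131.7·0.9980 = 131.4 kg (target 131.4 kg)
  CaO: 248.2·0.5585 + 253.4·0.4806 = 260.4 kg (target 260.4 kg)
Consistency of the glass mass: total batch − LOI = 1000 kg (per-oxide target masses sum to 1000 kg; stated basis 1000 kg — a pure rounding effect).
Summing the batch: Σ batch = 1181 kg; loss to ignition Σ batch·LOI = 181.3 kg; yield, glass over the total, = 84.65%.

Batch per 1000 kg vitreous product:
  sand: 225.1 kg
  high-calcium limestone: 248.2 kg
  potash: 211.6 kg
  CaSiO3: 253.4 kg
  zinc oxide: 131.7 kg
  red lead: 111.3 kg
Total batch = 1181 kg; LOI loss = 181.3 kg; yield = 84.65%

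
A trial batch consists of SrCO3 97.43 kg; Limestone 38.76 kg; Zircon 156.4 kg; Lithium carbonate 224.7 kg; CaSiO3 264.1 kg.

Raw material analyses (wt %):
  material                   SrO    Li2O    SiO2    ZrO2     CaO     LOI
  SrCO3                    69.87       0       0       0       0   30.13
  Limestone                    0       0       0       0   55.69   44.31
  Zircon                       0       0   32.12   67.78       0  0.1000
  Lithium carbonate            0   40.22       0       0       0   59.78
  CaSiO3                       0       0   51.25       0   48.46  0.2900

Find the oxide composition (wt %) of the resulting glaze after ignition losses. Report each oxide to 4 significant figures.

In-progress results are shown, with 4-significant-figure rounding, within the worked lines. Exact precision is maintained throughout. A single rounding completes every reported result; the derived quantities (LOI, the yield, the five compositions, the totals, net glass mass) are re-derived at exact precision starting from the weights at 599.6 kg of glass, as given in question or answer.
Oxide masses out of the charge:
  SrO: 97.43·0.6987 = 68.07 kg
  Li2O: 224.7·0.4022 = 90.37 kg
  SiO2: 156.4·0.3212 + 264.1·0.5125 = 185.6 kg
  ZrO2: 156.4·0.6778 = 106.0 kg
  CaO: 38.76·0.5569 + 264.1·0.4846 = 149.6 kg
LOI: 97.43·0.3013 + 38.76·0.4431 + 156.4·0.001000 + 224.7·0.5978 + 264.1·0.002900 = 181.8 kg
The glass mass, total less LOI, = 781.4 − 181.8 = 599.6 kg (equal to the oxide-mass sum)
wt % = oxide mass / glass mass × 100

Glass mass = 599.6 kg (batch 781.4 − LOI 181.8).
Composition: SrO 11.35%, Li2O 15.07%, SiO2 30.95%, ZrO2 17.68%, CaO 24.94%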